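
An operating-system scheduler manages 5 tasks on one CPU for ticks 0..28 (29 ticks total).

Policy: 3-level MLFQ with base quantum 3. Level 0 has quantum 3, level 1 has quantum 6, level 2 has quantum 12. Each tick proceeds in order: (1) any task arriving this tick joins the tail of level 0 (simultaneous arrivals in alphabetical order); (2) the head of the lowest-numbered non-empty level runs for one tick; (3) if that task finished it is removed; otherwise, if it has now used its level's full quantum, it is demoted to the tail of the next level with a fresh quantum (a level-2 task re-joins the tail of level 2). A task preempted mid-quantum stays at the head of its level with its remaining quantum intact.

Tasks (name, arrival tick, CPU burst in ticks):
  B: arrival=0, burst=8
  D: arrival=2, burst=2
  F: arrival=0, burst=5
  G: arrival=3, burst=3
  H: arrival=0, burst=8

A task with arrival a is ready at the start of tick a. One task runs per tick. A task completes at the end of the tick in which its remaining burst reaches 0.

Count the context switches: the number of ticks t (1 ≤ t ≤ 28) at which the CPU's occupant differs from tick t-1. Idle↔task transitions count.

t=0: L0/L1/L2 = BFH/-/- → run B
t=1: L0/L1/L2 = BFH/-/- → run B
t=2: L0/L1/L2 = BFHD/-/- → run B
t=3: L0/L1/L2 = FHDG/B/- → run F
t=4: L0/L1/L2 = FHDG/B/- → run F
t=5: L0/L1/L2 = FHDG/B/- → run F
t=6: L0/L1/L2 = HDG/BF/- → run H
t=7: L0/L1/L2 = HDG/BF/- → run H
t=8: L0/L1/L2 = HDG/BF/- → run H
t=9: L0/L1/L2 = DG/BFH/- → run D
t=10: L0/L1/L2 = DG/BFH/- → run D
t=11: L0/L1/L2 = G/BFH/- → run G
t=12: L0/L1/L2 = G/BFH/- → run G
t=13: L0/L1/L2 = G/BFH/- → run G
t=14: L0/L1/L2 = -/BFH/- → run B
t=15: L0/L1/L2 = -/BFH/- → run B
t=16: L0/L1/L2 = -/BFH/- → run B
t=17: L0/L1/L2 = -/BFH/- → run B
t=18: L0/L1/L2 = -/BFH/- → run B
t=19: L0/L1/L2 = -/FH/- → run F
t=20: L0/L1/L2 = -/FH/- → run F
t=21: L0/L1/L2 = -/H/- → run H
t=22: L0/L1/L2 = -/H/- → run H
t=23: L0/L1/L2 = -/H/- → run H
t=24: L0/L1/L2 = -/H/- → run H
t=25: L0/L1/L2 = -/H/- → run H
t=26: (idle)
t=27: (idle)
t=28: (idle)

context switches = 8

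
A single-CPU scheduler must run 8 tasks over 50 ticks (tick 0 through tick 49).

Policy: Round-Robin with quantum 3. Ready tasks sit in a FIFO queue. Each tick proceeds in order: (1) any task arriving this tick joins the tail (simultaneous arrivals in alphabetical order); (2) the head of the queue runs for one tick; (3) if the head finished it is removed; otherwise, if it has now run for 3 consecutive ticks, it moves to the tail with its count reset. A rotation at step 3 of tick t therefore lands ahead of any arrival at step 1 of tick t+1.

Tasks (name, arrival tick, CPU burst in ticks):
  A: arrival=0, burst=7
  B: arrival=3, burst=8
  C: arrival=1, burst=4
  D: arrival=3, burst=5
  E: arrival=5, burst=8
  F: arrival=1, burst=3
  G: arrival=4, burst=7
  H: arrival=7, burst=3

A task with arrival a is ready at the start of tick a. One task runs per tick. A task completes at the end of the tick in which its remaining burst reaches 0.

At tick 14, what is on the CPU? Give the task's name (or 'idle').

running at tick 14 = B

t=0: queue=[A] q_used=0 → run A
t=1: queue=[A,C,F] q_used=1 → run A
t=2: queue=[A,C,F] q_used=2 → run A
t=3: queue=[C,F,A,B,D] q_used=0 → run C
t=4: queue=[C,F,A,B,D,G] q_used=1 → run C
t=5: queue=[C,F,A,B,D,G,E] q_used=2 → run C
t=6: queue=[F,A,B,D,G,E,C] q_used=0 → run F
t=7: queue=[F,A,B,D,G,E,C,H] q_used=1 → run F
t=8: queue=[F,A,B,D,G,E,C,H] q_used=2 → run F
t=9: queue=[A,B,D,G,E,C,H] q_used=0 → run A
t=10: queue=[A,B,D,G,E,C,H] q_used=1 → run A
t=11: queue=[A,B,D,G,E,C,H] q_used=2 → run A
t=12: queue=[B,D,G,E,C,H,A] q_used=0 → run B
t=13: queue=[B,D,G,E,C,H,A] q_used=1 → run B
t=14: queue=[B,D,G,E,C,H,A] q_used=2 → run B
t=15: queue=[D,G,E,C,H,A,B] q_used=0 → run D
t=16: queue=[D,G,E,C,H,A,B] q_used=1 → run D
t=17: queue=[D,G,E,C,H,A,B] q_used=2 → run D
t=18: queue=[G,E,C,H,A,B,D] q_used=0 → run G
t=19: queue=[G,E,C,H,A,B,D] q_used=1 → run G
t=20: queue=[G,E,C,H,A,B,D] q_used=2 → run G
t=21: queue=[E,C,H,A,B,D,G] q_used=0 → run E
t=22: queue=[E,C,H,A,B,D,G] q_used=1 → run E
t=23: queue=[E,C,H,A,B,D,G] q_used=2 → run E
t=24: queue=[C,H,A,B,D,G,E] q_used=0 → run C
t=25: queue=[H,A,B,D,G,E] q_used=0 → run H
t=26: queue=[H,A,B,D,G,E] q_used=1 → run H
t=27: queue=[H,A,B,D,G,E] q_used=2 → run H
t=28: queue=[A,B,D,G,E] q_used=0 → run A
t=29: queue=[B,D,G,E] q_used=0 → run B
t=30: queue=[B,D,G,E] q_used=1 → run B
t=31: queue=[B,D,G,E] q_used=2 → run B
t=32: queue=[D,G,E,B] q_used=0 → run D
t=33: queue=[D,G,E,B] q_used=1 → run D
t=34: queue=[G,E,B] q_used=0 → run G
t=35: queue=[G,E,B] q_used=1 → run G
t=36: queue=[G,E,B] q_used=2 → run G
t=37: queue=[E,B,G] q_used=0 → run E
t=38: queue=[E,B,G] q_used=1 → run E
t=39: queue=[E,B,G] q_used=2 → run E
t=40: queue=[B,G,E] q_used=0 → run B
t=41: queue=[B,G,E] q_used=1 → run B
t=42: queue=[G,E] q_used=0 → run G
t=43: queue=[E] q_used=0 → run E
t=44: queue=[E] q_used=1 → run E
t=45: (idle)
t=46: (idle)
t=47: (idle)
t=48: (idle)
t=49: (idle)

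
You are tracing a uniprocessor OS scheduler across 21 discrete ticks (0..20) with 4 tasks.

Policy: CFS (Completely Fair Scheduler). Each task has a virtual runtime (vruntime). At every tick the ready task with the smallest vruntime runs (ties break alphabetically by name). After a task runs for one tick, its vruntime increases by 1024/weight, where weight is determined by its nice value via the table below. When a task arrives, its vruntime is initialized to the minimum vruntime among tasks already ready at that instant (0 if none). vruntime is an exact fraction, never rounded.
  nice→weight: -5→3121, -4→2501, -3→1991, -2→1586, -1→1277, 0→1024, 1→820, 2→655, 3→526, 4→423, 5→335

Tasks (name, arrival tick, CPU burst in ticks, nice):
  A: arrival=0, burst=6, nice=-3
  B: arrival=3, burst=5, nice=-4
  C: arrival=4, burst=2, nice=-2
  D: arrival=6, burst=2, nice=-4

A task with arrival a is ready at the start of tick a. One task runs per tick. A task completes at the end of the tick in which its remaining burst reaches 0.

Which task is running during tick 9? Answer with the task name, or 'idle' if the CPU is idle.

running at tick 9 = C

t=0: vr[A=0] → run A
t=1: vr[A=1024/1991] → run A
t=2: vr[A=2048/1991] → run A
t=3: vr[A=3072/1991 B=3072/1991] → run A
t=4: vr[A=4096/1991 B=3072/1991 C=3072/1991] → run B
t=5: vr[A=4096/1991 B=9721856/4979491 C=3072/1991] → run C
t=6: vr[A=4096/1991 B=9721856/4979491 C=3455488/1578863 D=9721856/4979491] → run B
t=7: vr[A=4096/1991 B=11760640/4979491 C=3455488/1578863 D=9721856/4979491] → run D
t=8: vr[A=4096/1991 B=11760640/4979491 C=3455488/1578863 D=11760640/4979491] → run A
t=9: vr[A=5120/1991 B=11760640/4979491 C=3455488/1578863 D=11760640/4979491] → run C
t=10: vr[A=5120/1991 B=11760640/4979491 D=11760640/4979491] → run B
t=11: vr[A=5120/1991 B=13799424/4979491 D=11760640/4979491] → run D
t=12: vr[A=5120/1991 B=13799424/4979491] → run A
t=13: vr[B=13799424/4979491] → run B
t=14: vr[B=15838208/4979491] → run B
t=15: (idle)
t=16: (idle)
t=17: (idle)
t=18: (idle)
t=19: (idle)
t=20: (idle)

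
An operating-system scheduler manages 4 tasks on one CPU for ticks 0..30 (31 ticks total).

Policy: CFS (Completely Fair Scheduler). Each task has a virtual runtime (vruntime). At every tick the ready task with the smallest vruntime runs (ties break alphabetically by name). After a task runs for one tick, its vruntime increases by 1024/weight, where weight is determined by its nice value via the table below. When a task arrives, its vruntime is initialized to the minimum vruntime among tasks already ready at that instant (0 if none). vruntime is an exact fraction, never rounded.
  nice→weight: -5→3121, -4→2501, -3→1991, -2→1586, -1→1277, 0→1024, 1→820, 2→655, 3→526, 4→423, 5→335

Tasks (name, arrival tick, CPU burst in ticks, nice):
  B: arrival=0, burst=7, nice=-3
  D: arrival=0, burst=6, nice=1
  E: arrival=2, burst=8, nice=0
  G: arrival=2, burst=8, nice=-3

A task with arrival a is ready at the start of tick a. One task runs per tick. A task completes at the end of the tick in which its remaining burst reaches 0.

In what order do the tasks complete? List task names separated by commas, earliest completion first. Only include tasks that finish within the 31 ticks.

t=0: vr[B=0 D=0] → run B
t=1: vr[B=1024/1991 D=0] → run D
t=2: vr[B=1024/1991 D=256/205 E=1024/1991 G=1024/1991] → run B
t=3: vr[B=2048/1991 D=256/205 E=1024/1991 G=1024/1991] → run E
t=4: vr[B=2048/1991 D=256/205 E=3015/1991 G=1024/1991] → run G
t=5: vr[B=2048/1991 D=256/205 E=3015/1991 G=2048/1991] → run B
t=6: vr[B=3072/1991 D=256/205 E=3015/1991 G=2048/1991] → run G
t=7: vr[B=3072/1991 D=256/205 E=3015/1991 G=3072/1991] → run D
t=8: vr[B=3072/1991 D=512/205 E=3015/1991 G=3072/1991] → run E
t=9: vr[B=3072/1991 D=512/205 E=5006/1991 G=3072/1991] → run B
t=10: vr[B=4096/1991 D=512/205 E=5006/1991 G=3072/1991] → run G
t=11: vr[B=4096/1991 D=512/205 E=5006/1991 G=4096/1991] → run B
t=12: vr[B=5120/1991 D=512/205 E=5006/1991 G=4096/1991] → run G
t=13: vr[B=5120/1991 D=512/205 E=5006/1991 G=5120/1991] → run D
t=14: vr[B=5120/1991 D=768/205 E=5006/1991 G=5120/1991] → run E
t=15: vr[B=5120/1991 D=768/205 E=6997/1991 G=5120/1991] → run B
t=16: vr[B=6144/1991 D=768/205 E=6997/1991 G=5120/1991] → run G
t=17: vr[B=6144/1991 D=768/205 E=6997/1991 G=6144/1991] → run B
t=18: vr[D=768/205 E=6997/1991 G=6144/1991] → run G
t=19: vr[D=768/205 E=6997/1991 G=7168/1991] → run E
t=20: vr[D=768/205 E=8988/1991 G=7168/1991] → run G
t=21: vr[D=768/205 E=8988/1991 G=8192/1991] → run D
t=22: vr[D=1024/205 E=8988/1991 G=8192/1991] → run G
t=23: vr[D=1024/205 E=8988/1991] → run E
t=24: vr[D=1024/205 E=10979/1991] → run D
t=25: vr[D=256/41 E=10979/1991] → run E
t=26: vr[D=256/41 E=12970/1991] → run D
t=27: vr[E=12970/1991] → run E
t=28: vr[E=14961/1991] → run E
t=29: (idle)
t=30: (idle)

completion order = B, G, D, E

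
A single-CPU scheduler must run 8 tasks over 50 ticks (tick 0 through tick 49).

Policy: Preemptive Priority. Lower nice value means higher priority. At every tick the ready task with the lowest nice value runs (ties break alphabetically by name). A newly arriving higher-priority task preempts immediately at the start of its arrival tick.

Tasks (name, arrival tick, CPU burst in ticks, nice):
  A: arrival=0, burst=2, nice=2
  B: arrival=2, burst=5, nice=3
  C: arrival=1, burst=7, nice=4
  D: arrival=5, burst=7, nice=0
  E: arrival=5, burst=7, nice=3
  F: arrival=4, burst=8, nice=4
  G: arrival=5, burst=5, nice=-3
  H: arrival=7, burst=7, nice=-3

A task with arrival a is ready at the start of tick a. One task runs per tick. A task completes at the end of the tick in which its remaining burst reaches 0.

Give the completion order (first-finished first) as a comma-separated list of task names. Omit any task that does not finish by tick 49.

completion order = A, G, H, D, B, E, C, F

t=0: ready={A} → run A
t=1: ready={A,C} → run A
t=2: ready={B,C} → run B
t=3: ready={B,C} → run B
t=4: ready={B,C,F} → run B
t=5: ready={B,C,D,E,F,G} → run G
t=6: ready={B,C,D,E,F,G} → run G
t=7: ready={B,C,D,E,F,G,H} → run G
t=8: ready={B,C,D,E,F,G,H} → run G
t=9: ready={B,C,D,E,F,G,H} → run G
t=10: ready={B,C,D,E,F,H} → run H
t=11: ready={B,C,D,E,F,H} → run H
t=12: ready={B,C,D,E,F,H} → run H
t=13: ready={B,C,D,E,F,H} → run H
t=14: ready={B,C,D,E,F,H} → run H
t=15: ready={B,C,D,E,F,H} → run H
t=16: ready={B,C,D,E,F,H} → run H
t=17: ready={B,C,D,E,F} → run D
t=18: ready={B,C,D,E,F} → run D
t=19: ready={B,C,D,E,F} → run D
t=20: ready={B,C,D,E,F} → run D
t=21: ready={B,C,D,E,F} → run D
t=22: ready={B,C,D,E,F} → run D
t=23: ready={B,C,D,E,F} → run D
t=24: ready={B,C,E,F} → run B
t=25: ready={B,C,E,F} → run B
t=26: ready={C,E,F} → run E
t=27: ready={C,E,F} → run E
t=28: ready={C,E,F} → run E
t=29: ready={C,E,F} → run E
t=30: ready={C,E,F} → run E
t=31: ready={C,E,F} → run E
t=32: ready={C,E,F} → run E
t=33: ready={C,F} → run C
t=34: ready={C,F} → run C
t=35: ready={C,F} → run C
t=36: ready={C,F} → run C
t=37: ready={C,F} → run C
t=38: ready={C,F} → run C
t=39: ready={C,F} → run C
t=40: ready={F} → run F
t=41: ready={F} → run F
t=42: ready={F} → run F
t=43: ready={F} → run F
t=44: ready={F} → run F
t=45: ready={F} → run F
t=46: ready={F} → run F
t=47: ready={F} → run F
t=48: (idle)
t=49: (idle)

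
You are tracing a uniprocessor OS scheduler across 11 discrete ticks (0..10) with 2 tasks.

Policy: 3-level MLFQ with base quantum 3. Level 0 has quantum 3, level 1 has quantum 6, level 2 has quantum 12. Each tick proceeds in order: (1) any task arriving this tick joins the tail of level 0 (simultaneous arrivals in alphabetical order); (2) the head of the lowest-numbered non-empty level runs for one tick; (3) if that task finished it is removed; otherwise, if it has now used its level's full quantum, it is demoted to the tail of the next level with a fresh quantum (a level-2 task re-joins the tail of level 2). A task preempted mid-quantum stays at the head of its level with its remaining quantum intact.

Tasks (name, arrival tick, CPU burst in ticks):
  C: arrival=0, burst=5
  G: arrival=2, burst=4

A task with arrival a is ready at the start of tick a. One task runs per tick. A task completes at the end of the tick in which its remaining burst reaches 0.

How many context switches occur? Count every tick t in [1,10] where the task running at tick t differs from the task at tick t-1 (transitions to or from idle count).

context switches = 4

t=0: L0/L1/L2 = C/-/- → run C
t=1: L0/L1/L2 = C/-/- → run C
t=2: L0/L1/L2 = CG/-/- → run C
t=3: L0/L1/L2 = G/C/- → run G
t=4: L0/L1/L2 = G/C/- → run G
t=5: L0/L1/L2 = G/C/- → run G
t=6: L0/L1/L2 = -/CG/- → run C
t=7: L0/L1/L2 = -/CG/- → run C
t=8: L0/L1/L2 = -/G/- → run G
t=9: (idle)
t=10: (idle)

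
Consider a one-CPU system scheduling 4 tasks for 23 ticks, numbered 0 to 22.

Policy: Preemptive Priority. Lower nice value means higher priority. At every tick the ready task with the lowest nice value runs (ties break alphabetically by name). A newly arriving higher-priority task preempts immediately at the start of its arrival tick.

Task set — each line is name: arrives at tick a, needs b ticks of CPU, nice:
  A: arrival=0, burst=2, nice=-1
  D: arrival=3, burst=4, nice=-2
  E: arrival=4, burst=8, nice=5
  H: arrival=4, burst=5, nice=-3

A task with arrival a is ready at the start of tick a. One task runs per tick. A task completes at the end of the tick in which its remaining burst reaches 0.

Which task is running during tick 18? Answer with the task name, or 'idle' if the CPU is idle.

running at tick 18 = E

t=0: ready={A} → run A
t=1: ready={A} → run A
t=2: (idle)
t=3: ready={D} → run D
t=4: ready={D,E,H} → run H
t=5: ready={D,E,H} → run H
t=6: ready={D,E,H} → run H
t=7: ready={D,E,H} → run H
t=8: ready={D,E,H} → run H
t=9: ready={D,E} → run D
t=10: ready={D,E} → run D
t=11: ready={D,E} → run D
t=12: ready={E} → run E
t=13: ready={E} → run E
t=14: ready={E} → run E
t=15: ready={E} → run E
t=16: ready={E} → run E
t=17: ready={E} → run E
t=18: ready={E} → run E
t=19: ready={E} → run E
t=20: (idle)
t=21: (idle)
t=22: (idle)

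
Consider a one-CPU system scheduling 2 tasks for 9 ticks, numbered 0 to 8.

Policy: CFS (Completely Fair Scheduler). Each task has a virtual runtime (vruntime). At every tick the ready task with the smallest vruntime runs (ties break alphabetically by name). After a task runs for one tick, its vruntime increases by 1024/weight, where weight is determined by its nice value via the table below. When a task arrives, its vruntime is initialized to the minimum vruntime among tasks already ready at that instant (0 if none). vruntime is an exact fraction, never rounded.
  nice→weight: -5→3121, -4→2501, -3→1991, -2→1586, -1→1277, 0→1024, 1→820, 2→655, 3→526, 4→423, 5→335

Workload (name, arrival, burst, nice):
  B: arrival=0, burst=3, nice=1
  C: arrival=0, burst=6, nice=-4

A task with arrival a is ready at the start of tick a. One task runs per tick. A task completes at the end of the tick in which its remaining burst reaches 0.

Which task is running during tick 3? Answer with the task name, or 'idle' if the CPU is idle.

t=0: vr[B=0 C=0] → run B
t=1: vr[B=256/205 C=0] → run C
t=2: vr[B=256/205 C=1024/2501] → run C
t=3: vr[B=256/205 C=2048/2501] → run C
t=4: vr[B=256/205 C=3072/2501] → run C
t=5: vr[B=256/205 C=4096/2501] → run B
t=6: vr[B=512/205 C=4096/2501] → run C
t=7: vr[B=512/205 C=5120/2501] → run C
t=8: vr[B=512/205] → run B

running at tick 3 = C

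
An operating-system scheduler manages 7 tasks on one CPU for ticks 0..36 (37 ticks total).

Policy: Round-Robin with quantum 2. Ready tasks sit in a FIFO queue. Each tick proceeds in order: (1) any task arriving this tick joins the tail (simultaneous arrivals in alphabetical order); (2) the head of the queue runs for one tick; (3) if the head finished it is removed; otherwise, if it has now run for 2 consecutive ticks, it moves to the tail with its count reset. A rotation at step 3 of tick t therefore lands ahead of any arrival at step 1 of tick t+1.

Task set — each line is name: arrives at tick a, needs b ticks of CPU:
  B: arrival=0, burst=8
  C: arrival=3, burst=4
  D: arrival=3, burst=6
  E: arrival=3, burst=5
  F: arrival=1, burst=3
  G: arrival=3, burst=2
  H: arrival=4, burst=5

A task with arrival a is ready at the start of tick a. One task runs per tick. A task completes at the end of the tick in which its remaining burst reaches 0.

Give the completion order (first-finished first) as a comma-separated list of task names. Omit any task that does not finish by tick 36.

completion order = G, F, C, B, D, E, H

t=0: queue=[B] q_used=0 → run B
t=1: queue=[B,F] q_used=1 → run B
t=2: queue=[F,B] q_used=0 → run F
t=3: queue=[F,B,C,D,E,G] q_used=1 → run F
t=4: queue=[B,C,D,E,G,F,H] q_used=0 → run B
t=5: queue=[B,C,D,E,G,F,H] q_used=1 → run B
t=6: queue=[C,D,E,G,F,H,B] q_used=0 → run C
t=7: queue=[C,D,E,G,F,H,B] q_used=1 → run C
t=8: queue=[D,E,G,F,H,B,C] q_used=0 → run D
t=9: queue=[D,E,G,F,H,B,C] q_used=1 → run D
t=10: queue=[E,G,F,H,B,C,D] q_used=0 → run E
t=11: queue=[E,G,F,H,B,C,D] q_used=1 → run E
t=12: queue=[G,F,H,B,C,D,E] q_used=0 → run G
t=13: queue=[G,F,H,B,C,D,E] q_used=1 → run G
t=14: queue=[F,H,B,C,D,E] q_used=0 → run F
t=15: queue=[H,B,C,D,E] q_used=0 → run H
t=16: queue=[H,B,C,D,E] q_used=1 → run H
t=17: queue=[B,C,D,E,H] q_used=0 → run B
t=18: queue=[B,C,D,E,H] q_used=1 → run B
t=19: queue=[C,D,E,H,B] q_used=0 → run C
t=20: queue=[C,D,E,H,B] q_used=1 → run C
t=21: queue=[D,E,H,B] q_used=0 → run D
t=22: queue=[D,E,H,B] q_used=1 → run D
t=23: queue=[E,H,B,D] q_used=0 → run E
t=24: queue=[E,H,B,D] q_used=1 → run E
t=25: queue=[H,B,D,E] q_used=0 → run H
t=26: queue=[H,B,D,E] q_used=1 → run H
t=27: queue=[B,D,E,H] q_used=0 → run B
t=28: queue=[B,D,E,H] q_used=1 → run B
t=29: queue=[D,E,H] q_used=0 → run D
t=30: queue=[D,E,H] q_used=1 → run D
t=31: queue=[E,H] q_used=0 → run E
t=32: queue=[H] q_used=0 → run H
t=33: (idle)
t=34: (idle)
t=35: (idle)
t=36: (idle)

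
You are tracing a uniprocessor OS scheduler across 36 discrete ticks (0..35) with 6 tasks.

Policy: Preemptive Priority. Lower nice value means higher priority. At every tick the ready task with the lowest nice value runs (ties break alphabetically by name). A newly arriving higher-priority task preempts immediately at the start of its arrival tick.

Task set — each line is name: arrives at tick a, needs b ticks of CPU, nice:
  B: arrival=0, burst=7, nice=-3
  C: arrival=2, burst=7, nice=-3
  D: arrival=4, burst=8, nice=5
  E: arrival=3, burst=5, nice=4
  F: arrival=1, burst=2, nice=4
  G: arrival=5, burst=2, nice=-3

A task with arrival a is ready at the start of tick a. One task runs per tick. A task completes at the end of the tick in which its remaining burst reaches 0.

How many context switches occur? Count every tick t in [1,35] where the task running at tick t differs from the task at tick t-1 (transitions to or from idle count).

context switches = 6

t=0: ready={B} → run B
t=1: ready={B,F} → run B
t=2: ready={B,C,F} → run B
t=3: ready={B,C,E,F} → run B
t=4: ready={B,C,D,E,F} → run B
t=5: ready={B,C,D,E,F,G} → run B
t=6: ready={B,C,D,E,F,G} → run B
t=7: ready={C,D,E,F,G} → run C
t=8: ready={C,D,E,F,G} → run C
t=9: ready={C,D,E,F,G} → run C
t=10: ready={C,D,E,F,G} → run C
t=11: ready={C,D,E,F,G} → run C
t=12: ready={C,D,E,F,G} → run C
t=13: ready={C,D,E,F,G} → run C
t=14: ready={D,E,F,G} → run G
t=15: ready={D,E,F,G} → run G
t=16: ready={D,E,F} → run E
t=17: ready={D,E,F} → run E
t=18: ready={D,E,F} → run E
t=19: ready={D,E,F} → run E
t=20: ready={D,E,F} → run E
t=21: ready={D,F} → run F
t=22: ready={D,F} → run F
t=23: ready={D} → run D
t=24: ready={D} → run D
t=25: ready={D} → run D
t=26: ready={D} → run D
t=27: ready={D} → run D
t=28: ready={D} → run D
t=29: ready={D} → run D
t=30: ready={D} → run D
t=31: (idle)
t=32: (idle)
t=33: (idle)
t=34: (idle)
t=35: (idle)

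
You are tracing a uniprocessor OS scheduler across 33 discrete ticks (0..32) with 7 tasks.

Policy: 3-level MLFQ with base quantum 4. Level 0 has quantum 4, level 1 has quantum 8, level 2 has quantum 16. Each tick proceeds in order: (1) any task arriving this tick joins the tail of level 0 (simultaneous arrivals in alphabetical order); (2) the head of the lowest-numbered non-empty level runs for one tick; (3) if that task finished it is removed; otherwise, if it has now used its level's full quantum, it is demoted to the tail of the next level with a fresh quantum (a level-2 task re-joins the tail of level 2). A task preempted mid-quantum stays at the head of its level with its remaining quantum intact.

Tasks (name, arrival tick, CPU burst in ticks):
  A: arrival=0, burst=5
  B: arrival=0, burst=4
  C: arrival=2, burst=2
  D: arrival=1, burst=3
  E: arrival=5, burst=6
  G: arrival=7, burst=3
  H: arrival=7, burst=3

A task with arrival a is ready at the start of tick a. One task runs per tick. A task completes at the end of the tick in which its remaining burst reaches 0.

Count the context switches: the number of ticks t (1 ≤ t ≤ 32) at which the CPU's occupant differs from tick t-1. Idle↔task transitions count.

t=0: L0/L1/L2 = AB/-/- → run A
t=1: L0/L1/L2 = ABD/-/- → run A
t=2: L0/L1/L2 = ABDC/-/- → run A
t=3: L0/L1/L2 = ABDC/-/- → run A
t=4: L0/L1/L2 = BDC/A/- → run B
t=5: L0/L1/L2 = BDCE/A/- → run B
t=6: L0/L1/L2 = BDCE/A/- → run B
t=7: L0/L1/L2 = BDCEGH/A/- → run B
t=8: L0/L1/L2 = DCEGH/A/- → run D
t=9: L0/L1/L2 = DCEGH/A/- → run D
t=10: L0/L1/L2 = DCEGH/A/- → run D
t=11: L0/L1/L2 = CEGH/A/- → run C
t=12: L0/L1/L2 = CEGH/A/- → run C
t=13: L0/L1/L2 = EGH/A/- → run E
t=14: L0/L1/L2 = EGH/A/- → run E
t=15: L0/L1/L2 = EGH/A/- → run E
t=16: L0/L1/L2 = EGH/A/- → run E
t=17: L0/L1/L2 = GH/AE/- → run G
t=18: L0/L1/L2 = GH/AE/- → run G
t=19: L0/L1/L2 = GH/AE/- → run G
t=20: L0/L1/L2 = H/AE/- → run H
t=21: L0/L1/L2 = H/AE/- → run H
t=22: L0/L1/L2 = H/AE/- → run H
t=23: L0/L1/L2 = -/AE/- → run A
t=24: L0/L1/L2 = -/E/- → run E
t=25: L0/L1/L2 = -/E/- → run E
t=26: (idle)
t=27: (idle)
t=28: (idle)
t=29: (idle)
t=30: (idle)
t=31: (idle)
t=32: (idle)

context switches = 9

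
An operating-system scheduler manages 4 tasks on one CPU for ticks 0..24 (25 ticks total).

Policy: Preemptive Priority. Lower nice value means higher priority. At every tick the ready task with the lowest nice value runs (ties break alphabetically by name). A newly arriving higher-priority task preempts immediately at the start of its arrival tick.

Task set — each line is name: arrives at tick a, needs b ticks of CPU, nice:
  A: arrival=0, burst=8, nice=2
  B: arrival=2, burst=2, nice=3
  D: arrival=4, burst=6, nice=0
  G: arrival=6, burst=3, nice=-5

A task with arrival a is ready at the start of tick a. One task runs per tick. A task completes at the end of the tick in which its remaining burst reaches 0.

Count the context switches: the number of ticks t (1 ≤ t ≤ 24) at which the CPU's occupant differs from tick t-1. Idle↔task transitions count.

t=0: ready={A} → run A
t=1: ready={A} → run A
t=2: ready={A,B} → run A
t=3: ready={A,B} → run A
t=4: ready={A,B,D} → run D
t=5: ready={A,B,D} → run D
t=6: ready={A,B,D,G} → run G
t=7: ready={A,B,D,G} → run G
t=8: ready={A,B,D,G} → run G
t=9: ready={A,B,D} → run D
t=10: ready={A,B,D} → run D
t=11: ready={A,B,D} → run D
t=12: ready={A,B,D} → run D
t=13: ready={A,B} → run A
t=14: ready={A,B} → run A
t=15: ready={A,B} → run A
t=16: ready={A,B} → run A
t=17: ready={B} → run B
t=18: ready={B} → run B
t=19: (idle)
t=20: (idle)
t=21: (idle)
t=22: (idle)
t=23: (idle)
t=24: (idle)

context switches = 6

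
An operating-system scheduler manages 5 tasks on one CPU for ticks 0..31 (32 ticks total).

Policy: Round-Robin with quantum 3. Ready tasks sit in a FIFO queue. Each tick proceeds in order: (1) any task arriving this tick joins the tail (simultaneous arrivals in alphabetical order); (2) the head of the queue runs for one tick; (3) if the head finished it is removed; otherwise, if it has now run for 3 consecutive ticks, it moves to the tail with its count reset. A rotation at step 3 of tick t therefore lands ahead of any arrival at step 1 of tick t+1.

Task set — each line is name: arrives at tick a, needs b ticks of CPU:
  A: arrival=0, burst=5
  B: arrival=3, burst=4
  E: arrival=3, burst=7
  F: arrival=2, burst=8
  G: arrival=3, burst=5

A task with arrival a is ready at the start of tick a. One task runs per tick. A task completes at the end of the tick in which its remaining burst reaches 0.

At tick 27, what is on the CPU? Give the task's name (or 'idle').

t=0: queue=[A] q_used=0 → run A
t=1: queue=[A] q_used=1 → run A
t=2: queue=[A,F] q_used=2 → run A
t=3: queue=[F,A,B,E,G] q_used=0 → run F
t=4: queue=[F,A,B,E,G] q_used=1 → run F
t=5: queue=[F,A,B,E,G] q_used=2 → run F
t=6: queue=[A,B,E,G,F] q_used=0 → run A
t=7: queue=[A,B,E,G,F] q_used=1 → run A
t=8: queue=[B,E,G,F] q_used=0 → run B
t=9: queue=[B,E,G,F] q_used=1 → run B
t=10: queue=[B,E,G,F] q_used=2 → run B
t=11: queue=[E,G,F,B] q_used=0 → run E
t=12: queue=[E,G,F,B] q_used=1 → run E
t=13: queue=[E,G,F,B] q_used=2 → run E
t=14: queue=[G,F,B,E] q_used=0 → run G
t=15: queue=[G,F,B,E] q_used=1 → run G
t=16: queue=[G,F,B,E] q_used=2 → run G
t=17: queue=[F,B,E,G] q_used=0 → run F
t=18: queue=[F,B,E,G] q_used=1 → run F
t=19: queue=[F,B,E,G] q_used=2 → run F
t=20: queue=[B,E,G,F] q_used=0 → run B
t=21: queue=[E,G,F] q_used=0 → run E
t=22: queue=[E,G,F] q_used=1 → run E
t=23: queue=[E,G,F] q_used=2 → run E
t=24: queue=[G,F,E] q_used=0 → run G
t=25: queue=[G,F,E] q_used=1 → run G
t=26: queue=[F,E] q_used=0 → run F
t=27: queue=[F,E] q_used=1 → run F
t=28: queue=[E] q_used=0 → run E
t=29: (idle)
t=30: (idle)
t=31: (idle)

running at tick 27 = F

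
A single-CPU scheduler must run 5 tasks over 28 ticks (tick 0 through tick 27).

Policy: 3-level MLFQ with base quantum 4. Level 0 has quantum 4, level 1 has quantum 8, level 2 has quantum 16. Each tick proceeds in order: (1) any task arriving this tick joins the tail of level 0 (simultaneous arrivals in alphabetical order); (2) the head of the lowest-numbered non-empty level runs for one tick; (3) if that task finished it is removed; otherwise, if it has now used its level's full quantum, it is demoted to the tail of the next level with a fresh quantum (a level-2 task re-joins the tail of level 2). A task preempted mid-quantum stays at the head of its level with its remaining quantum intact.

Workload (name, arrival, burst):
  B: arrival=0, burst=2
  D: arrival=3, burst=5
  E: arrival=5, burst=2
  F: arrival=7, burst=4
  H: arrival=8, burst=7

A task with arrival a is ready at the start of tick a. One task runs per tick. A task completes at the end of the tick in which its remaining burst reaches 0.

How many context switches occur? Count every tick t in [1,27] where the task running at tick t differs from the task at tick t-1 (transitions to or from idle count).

context switches = 8

t=0: L0/L1/L2 = B/-/- → run B
t=1: L0/L1/L2 = B/-/- → run B
t=2: (idle)
t=3: L0/L1/L2 = D/-/- → run D
t=4: L0/L1/L2 = D/-/- → run D
t=5: L0/L1/L2 = DE/-/- → run D
t=6: L0/L1/L2 = DE/-/- → run D
t=7: L0/L1/L2 = EF/D/- → run E
t=8: L0/L1/L2 = EFH/D/- → run E
t=9: L0/L1/L2 = FH/D/- → run F
t=10: L0/L1/L2 = FH/D/- → run F
t=11: L0/L1/L2 = FH/D/- → run F
t=12: L0/L1/L2 = FH/D/- → run F
t=13: L0/L1/L2 = H/D/- → run H
t=14: L0/L1/L2 = H/D/- → run H
t=15: L0/L1/L2 = H/D/- → run H
t=16: L0/L1/L2 = H/D/- → run H
t=17: L0/L1/L2 = -/DH/- → run D
t=18: L0/L1/L2 = -/H/- → run H
t=19: L0/L1/L2 = -/H/- → run H
t=20: L0/L1/L2 = -/H/- → run H
t=21: (idle)
t=22: (idle)
t=23: (idle)
t=24: (idle)
t=25: (idle)
t=26: (idle)
t=27: (idle)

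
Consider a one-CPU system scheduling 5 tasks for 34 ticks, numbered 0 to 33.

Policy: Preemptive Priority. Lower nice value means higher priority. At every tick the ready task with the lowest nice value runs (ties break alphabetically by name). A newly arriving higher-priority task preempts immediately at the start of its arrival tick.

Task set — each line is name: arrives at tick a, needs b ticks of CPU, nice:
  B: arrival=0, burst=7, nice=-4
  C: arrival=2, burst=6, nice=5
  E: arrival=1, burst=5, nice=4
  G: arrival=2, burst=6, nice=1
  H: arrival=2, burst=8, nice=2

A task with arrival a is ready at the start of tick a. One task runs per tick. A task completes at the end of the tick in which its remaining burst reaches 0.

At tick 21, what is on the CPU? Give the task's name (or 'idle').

running at tick 21 = E

t=0: ready={B} → run B
t=1: ready={B,E} → run B
t=2: ready={B,C,E,G,H} → run B
t=3: ready={B,C,E,G,H} → run B
t=4: ready={B,C,E,G,H} → run B
t=5: ready={B,C,E,G,H} → run B
t=6: ready={B,C,E,G,H} → run B
t=7: ready={C,E,G,H} → run G
t=8: ready={C,E,G,H} → run G
t=9: ready={C,E,G,H} → run G
t=10: ready={C,E,G,H} → run G
t=11: ready={C,E,G,H} → run G
t=12: ready={C,E,G,H} → run G
t=13: ready={C,E,H} → run H
t=14: ready={C,E,H} → run H
t=15: ready={C,E,H} → run H
t=16: ready={C,E,H} → run H
t=17: ready={C,E,H} → run H
t=18: ready={C,E,H} → run H
t=19: ready={C,E,H} → run H
t=20: ready={C,E,H} → run H
t=21: ready={C,E} → run E
t=22: ready={C,E} → run E
t=23: ready={C,E} → run E
t=24: ready={C,E} → run E
t=25: ready={C,E} → run E
t=26: ready={C} → run C
t=27: ready={C} → run C
t=28: ready={C} → run C
t=29: ready={C} → run C
t=30: ready={C} → run C
t=31: ready={C} → run C
t=32: (idle)
t=33: (idle)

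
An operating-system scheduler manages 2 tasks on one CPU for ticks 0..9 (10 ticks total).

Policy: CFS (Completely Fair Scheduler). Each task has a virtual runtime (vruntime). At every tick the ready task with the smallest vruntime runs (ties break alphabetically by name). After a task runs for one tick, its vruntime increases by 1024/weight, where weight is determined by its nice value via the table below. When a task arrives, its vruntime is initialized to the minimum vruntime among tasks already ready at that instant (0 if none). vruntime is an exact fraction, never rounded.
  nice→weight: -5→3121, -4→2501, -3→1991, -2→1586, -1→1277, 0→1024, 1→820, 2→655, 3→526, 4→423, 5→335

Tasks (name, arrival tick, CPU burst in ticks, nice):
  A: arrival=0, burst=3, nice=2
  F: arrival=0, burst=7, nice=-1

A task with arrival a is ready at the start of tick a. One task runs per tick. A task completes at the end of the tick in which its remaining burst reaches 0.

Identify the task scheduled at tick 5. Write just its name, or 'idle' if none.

t=0: vr[A=0 F=0] → run A
t=1: vr[A=1024/655 F=0] → run F
t=2: vr[A=1024/655 F=1024/1277] → run F
t=3: vr[A=1024/655 F=2048/1277] → run A
t=4: vr[A=2048/655 F=2048/1277] → run F
t=5: vr[A=2048/655 F=3072/1277] → run F
t=6: vr[A=2048/655 F=4096/1277] → run A
t=7: vr[F=4096/1277] → run F
t=8: vr[F=5120/1277] → run F
t=9: vr[F=6144/1277] → run F

running at tick 5 = F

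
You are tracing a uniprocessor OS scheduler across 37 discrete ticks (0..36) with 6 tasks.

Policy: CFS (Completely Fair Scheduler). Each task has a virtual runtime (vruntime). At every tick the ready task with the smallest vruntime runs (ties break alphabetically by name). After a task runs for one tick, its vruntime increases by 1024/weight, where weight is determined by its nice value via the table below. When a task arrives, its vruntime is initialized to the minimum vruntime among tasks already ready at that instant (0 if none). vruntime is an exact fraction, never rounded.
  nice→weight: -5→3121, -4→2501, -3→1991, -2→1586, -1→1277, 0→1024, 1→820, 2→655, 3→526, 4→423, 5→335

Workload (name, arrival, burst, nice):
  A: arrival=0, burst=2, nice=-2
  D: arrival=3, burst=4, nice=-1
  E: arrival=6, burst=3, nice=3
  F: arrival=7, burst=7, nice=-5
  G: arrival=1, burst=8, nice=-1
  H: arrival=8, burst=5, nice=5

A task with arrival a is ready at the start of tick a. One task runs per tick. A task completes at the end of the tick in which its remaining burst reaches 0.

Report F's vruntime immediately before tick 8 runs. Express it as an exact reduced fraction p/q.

t=0: vr[A=0] → run A
t=1: vr[A=512/793 G=512/793] → run A
t=2: vr[G=512/793] → run G
t=3: vr[D=1465856/1012661 G=1465856/1012661] → run D
t=4: vr[D=2277888/1012661 G=1465856/1012661] → run G
t=5: vr[D=2277888/1012661 G=2277888/1012661] → run D
t=6: vr[D=3089920/1012661 E=2277888/1012661 G=2277888/1012661] → run E
t=7: vr[D=3089920/1012661 E=1117566976/266329843 F=2277888/1012661 G=2277888/1012661] → run F
t=8: vr[D=3089920/1012661 E=1117566976/266329843 F=8146253312/3160514981 G=2277888/1012661 H=2277888/1012661] → run G
t=9: vr[D=3089920/1012661 E=1117566976/266329843 F=8146253312/3160514981 G=3089920/1012661 H=2277888/1012661] → run H
t=10: vr[D=3089920/1012661 E=1117566976/266329843 F=8146253312/3160514981 G=3089920/1012661 H=1800057344/339241435] → run F
t=11: vr[D=3089920/1012661 E=1117566976/266329843 F=9183218176/3160514981 G=3089920/1012661 H=1800057344/339241435] → run F
t=12: vr[D=3089920/1012661 E=1117566976/266329843 F=10220183040/3160514981 G=3089920/1012661 H=1800057344/339241435] → run D
t=13: vr[D=3901952/1012661 E=1117566976/266329843 F=10220183040/3160514981 G=3089920/1012661 H=1800057344/339241435] → run G
t=14: vr[D=3901952/1012661 E=1117566976/266329843 F=10220183040/3160514981 G=3901952/1012661 H=1800057344/339241435] → run F
t=15: vr[D=3901952/1012661 E=1117566976/266329843 F=11257147904/3160514981 G=3901952/1012661 H=1800057344/339241435] → run F
t=16: vr[D=3901952/1012661 E=1117566976/266329843 F=12294112768/3160514981 G=3901952/1012661 H=1800057344/339241435] → run D
t=17: vr[E=1117566976/266329843 F=12294112768/3160514981 G=3901952/1012661 H=1800057344/339241435] → run G
t=18: vr[E=1117566976/266329843 F=12294112768/3160514981 G=4713984/1012661 H=1800057344/339241435] → run F
t=19: vr[E=1117566976/266329843 F=13331077632/3160514981 G=4713984/1012661 H=1800057344/339241435] → run E
t=20: vr[E=1636049408/266329843 F=13331077632/3160514981 G=4713984/1012661 H=1800057344/339241435] → run F
t=21: vr[E=1636049408/266329843 G=4713984/1012661 H=1800057344/339241435] → run G
t=22: vr[E=1636049408/266329843 G=5526016/1012661 H=1800057344/339241435] → run H
t=23: vr[E=1636049408/266329843 G=5526016/1012661 H=2837022208/339241435] → run G
t=24: vr[E=1636049408/266329843 G=6338048/1012661 H=2837022208/339241435] → run E
t=25: vr[G=6338048/1012661 H=2837022208/339241435] → run G
t=26: vr[H=2837022208/339241435] → run H
t=27: vr[H=3873987072/339241435] → run H
t=28: vr[H=4910951936/339241435] → run H
t=29: (idle)
t=30: (idle)
t=31: (idle)
t=32: (idle)
t=33: (idle)
t=34: (idle)
t=35: (idle)
t=36: (idle)

vruntime(F, start of tick 8) = 8146253312/3160514981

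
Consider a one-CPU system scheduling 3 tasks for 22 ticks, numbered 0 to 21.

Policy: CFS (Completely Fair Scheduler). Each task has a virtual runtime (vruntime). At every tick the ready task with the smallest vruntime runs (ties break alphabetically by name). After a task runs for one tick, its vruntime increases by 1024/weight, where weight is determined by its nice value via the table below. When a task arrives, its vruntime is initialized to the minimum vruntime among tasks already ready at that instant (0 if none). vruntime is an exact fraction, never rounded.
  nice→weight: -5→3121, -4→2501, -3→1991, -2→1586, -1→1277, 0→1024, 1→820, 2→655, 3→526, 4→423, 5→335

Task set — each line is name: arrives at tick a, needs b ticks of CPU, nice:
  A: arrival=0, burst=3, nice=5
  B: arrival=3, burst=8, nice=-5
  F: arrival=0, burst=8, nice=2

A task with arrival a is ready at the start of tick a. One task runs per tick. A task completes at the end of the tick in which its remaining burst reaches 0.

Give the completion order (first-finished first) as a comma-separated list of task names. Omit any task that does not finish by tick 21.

completion order = B, A, F

t=0: vr[A=0 F=0] → run A
t=1: vr[A=1024/335 F=0] → run F
t=2: vr[A=1024/335 F=1024/655] → run F
t=3: vr[A=1024/335 B=1024/335 F=2048/655] → run A
t=4: vr[A=2048/335 B=1024/335 F=2048/655] → run B
t=5: vr[A=2048/335 B=3538944/1045535 F=2048/655] → run F
t=6: vr[A=2048/335 B=3538944/1045535 F=3072/655] → run B
t=7: vr[A=2048/335 B=3881984/1045535 F=3072/655] → run B
t=8: vr[A=2048/335 B=4225024/1045535 F=3072/655] → run B
t=9: vr[A=2048/335 B=4568064/1045535 F=3072/655] → run B
t=10: vr[A=2048/335 B=4911104/1045535 F=3072/655] → run F
t=11: vr[A=2048/335 B=4911104/1045535 F=4096/655] → run B
t=12: vr[A=2048/335 B=5254144/1045535 F=4096/655] → run B
t=13: vr[A=2048/335 B=5597184/1045535 F=4096/655] → run B
t=14: vr[A=2048/335 F=4096/655] → run A
t=15: vr[F=4096/655] → run F
t=16: vr[F=1024/131] → run F
t=17: vr[F=6144/655] → run F
t=18: vr[F=7168/655] → run F
t=19: (idle)
t=20: (idle)
t=21: (idle)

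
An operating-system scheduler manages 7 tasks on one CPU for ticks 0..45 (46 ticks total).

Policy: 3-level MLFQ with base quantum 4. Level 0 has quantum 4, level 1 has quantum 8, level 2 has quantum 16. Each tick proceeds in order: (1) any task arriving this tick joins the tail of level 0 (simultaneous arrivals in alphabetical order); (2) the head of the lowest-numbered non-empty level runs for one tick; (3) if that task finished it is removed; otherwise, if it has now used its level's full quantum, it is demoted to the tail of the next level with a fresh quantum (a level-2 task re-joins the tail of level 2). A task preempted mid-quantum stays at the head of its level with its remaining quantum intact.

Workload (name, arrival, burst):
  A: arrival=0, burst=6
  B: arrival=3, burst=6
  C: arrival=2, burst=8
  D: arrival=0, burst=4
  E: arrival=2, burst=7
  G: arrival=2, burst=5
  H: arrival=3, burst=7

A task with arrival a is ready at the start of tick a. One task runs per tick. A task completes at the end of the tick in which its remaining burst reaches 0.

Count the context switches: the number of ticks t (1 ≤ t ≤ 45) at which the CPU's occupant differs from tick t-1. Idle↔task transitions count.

context switches = 13

t=0: L0/L1/L2 = AD/-/- → run A
t=1: L0/L1/L2 = AD/-/- → run A
t=2: L0/L1/L2 = ADCEG/-/- → run A
t=3: L0/L1/L2 = ADCEGBH/-/- → run A
t=4: L0/L1/L2 = DCEGBH/A/- → run D
t=5: L0/L1/L2 = DCEGBH/A/- → run D
t=6: L0/L1/L2 = DCEGBH/A/- → run D
t=7: L0/L1/L2 = DCEGBH/A/- → run D
t=8: L0/L1/L2 = CEGBH/A/- → run C
t=9: L0/L1/L2 = CEGBH/A/- → run C
t=10: L0/L1/L2 = CEGBH/A/- → run C
t=11: L0/L1/L2 = CEGBH/A/- → run C
t=12: L0/L1/L2 = EGBH/AC/- → run E
t=13: L0/L1/L2 = EGBH/AC/- → run E
t=14: L0/L1/L2 = EGBH/AC/- → run E
t=15: L0/L1/L2 = EGBH/AC/- → run E
t=16: L0/L1/L2 = GBH/ACE/- → run G
t=17: L0/L1/L2 = GBH/ACE/- → run G
t=18: L0/L1/L2 = GBH/ACE/- → run G
t=19: L0/L1/L2 = GBH/ACE/- → run G
t=20: L0/L1/L2 = BH/ACEG/- → run B
t=21: L0/L1/L2 = BH/ACEG/- → run B
t=22: L0/L1/L2 = BH/ACEG/- → run B
t=23: L0/L1/L2 = BH/ACEG/- → run B
t=24: L0/L1/L2 = H/ACEGB/- → run H
t=25: L0/L1/L2 = H/ACEGB/- → run H
t=26: L0/L1/L2 = H/ACEGB/- → run H
t=27: L0/L1/L2 = H/ACEGB/- → run H
t=28: L0/L1/L2 = -/ACEGBH/- → run A
t=29: L0/L1/L2 = -/ACEGBH/- → run A
t=30: L0/L1/L2 = -/CEGBH/- → run C
t=31: L0/L1/L2 = -/CEGBH/- → run C
t=32: L0/L1/L2 = -/CEGBH/- → run C
t=33: L0/L1/L2 = -/CEGBH/- → run C
t=34: L0/L1/L2 = -/EGBH/- → run E
t=35: L0/L1/L2 = -/EGBH/- → run E
t=36: L0/L1/L2 = -/EGBH/- → run E
t=37: L0/L1/L2 = -/GBH/- → run G
t=38: L0/L1/L2 = -/BH/- → run B
t=39: L0/L1/L2 = -/BH/- → run B
t=40: L0/L1/L2 = -/H/- → run H
t=41: L0/L1/L2 = -/H/- → run H
t=42: L0/L1/L2 = -/H/- → run H
t=43: (idle)
t=44: (idle)
t=45: (idle)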